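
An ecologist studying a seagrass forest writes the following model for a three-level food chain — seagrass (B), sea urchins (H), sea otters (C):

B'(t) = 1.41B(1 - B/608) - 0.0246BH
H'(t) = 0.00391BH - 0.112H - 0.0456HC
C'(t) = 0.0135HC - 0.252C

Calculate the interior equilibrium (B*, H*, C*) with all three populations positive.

From dC/dt = 0: 0.0135H* = 0.252, so H* = 18.7.
From dB/dt = 0: 1.41(1 - B*/608) = 0.0246·18.7, giving B* = 608·(1 - 0.326) = 410.
From dH/dt = 0: 0.00391·410 - 0.112 = 0.0456C*, so C* = 1.49/0.0456 = 32.7.

B* ≈ 410, H* ≈ 18.7, C* ≈ 32.7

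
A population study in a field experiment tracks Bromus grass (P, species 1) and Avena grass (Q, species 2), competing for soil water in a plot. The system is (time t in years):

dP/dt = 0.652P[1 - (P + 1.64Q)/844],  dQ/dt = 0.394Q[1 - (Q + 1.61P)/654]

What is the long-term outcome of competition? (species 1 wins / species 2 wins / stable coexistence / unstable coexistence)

unstable coexistence (outcome depends on initial conditions)

Compare the nullcline intercepts: K1/α12 = 844/1.64 = 515 < K2 = 654; K2/α21 = 654/1.61 = 406 < K1 = 844.
Since both are reversed, neither can invade when rare; the interior point is a saddle.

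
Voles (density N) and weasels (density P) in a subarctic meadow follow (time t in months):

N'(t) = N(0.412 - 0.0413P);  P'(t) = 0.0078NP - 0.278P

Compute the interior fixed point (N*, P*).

Set dP/dt = 0 with P > 0: 0.0078N - 0.278 = 0, so N* = 0.278/0.0078 = 35.6.
Set dN/dt = 0 with N > 0: 0.412 - 0.0413P = 0, so P* = 0.412/0.0413 = 9.98.

N* ≈ 35.6, P* ≈ 9.98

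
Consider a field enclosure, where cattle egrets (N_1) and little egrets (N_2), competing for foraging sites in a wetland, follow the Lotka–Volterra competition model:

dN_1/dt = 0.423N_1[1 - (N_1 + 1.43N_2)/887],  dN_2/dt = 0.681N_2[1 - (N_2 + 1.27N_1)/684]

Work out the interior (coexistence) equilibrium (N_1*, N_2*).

N_1* ≈ 112, N_2* ≈ 542

Setting both brackets to zero gives the nullclines N_1 + 1.43N_2 = 887 and 1.27N_1 + N_2 = 684.
Substituting N_2 = 684 - 1.27N_1 into the first: N_1(1 - 1.43·1.27) = 887 - 1.43·684.
So N_1* = -91.1/-0.816 = 112, and then N_2* = 684 - 1.27·112 = 542.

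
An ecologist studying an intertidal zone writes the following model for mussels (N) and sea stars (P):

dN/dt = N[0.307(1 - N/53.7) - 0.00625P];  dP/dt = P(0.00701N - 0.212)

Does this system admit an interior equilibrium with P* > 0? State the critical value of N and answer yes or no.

The predator equation gives dP/dt > 0 only when N > 0.212/0.00701 = 30.2.
Without the predator, N → K = 53.7. Since 53.7 > 30.2, the predator can invade and persist.

Threshold N = 30.2; K > 30.2, so yes, the predator persists.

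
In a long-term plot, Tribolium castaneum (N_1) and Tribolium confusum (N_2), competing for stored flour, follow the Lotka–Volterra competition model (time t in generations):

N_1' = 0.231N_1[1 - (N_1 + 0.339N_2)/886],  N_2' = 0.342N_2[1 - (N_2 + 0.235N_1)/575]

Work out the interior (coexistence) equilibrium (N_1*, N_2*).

Setting both brackets to zero gives the nullclines N_1 + 0.339N_2 = 886 and 0.235N_1 + N_2 = 575.
Substituting N_2 = 575 - 0.235N_1 into the first: N_1(1 - 0.339·0.235) = 886 - 0.339·575.
So N_1* = 691/0.92 = 751, and then N_2* = 575 - 0.235·751 = 399.

N_1* ≈ 751, N_2* ≈ 399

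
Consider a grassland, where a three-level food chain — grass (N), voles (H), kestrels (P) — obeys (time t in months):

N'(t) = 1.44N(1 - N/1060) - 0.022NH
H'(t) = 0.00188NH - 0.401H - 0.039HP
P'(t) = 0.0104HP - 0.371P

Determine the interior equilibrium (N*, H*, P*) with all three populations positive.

From dP/dt = 0: 0.0104H* = 0.371, so H* = 35.7.
From dN/dt = 0: 1.44(1 - N*/1060) = 0.022·35.7, giving N* = 1060·(1 - 0.545) = 482.
From dH/dt = 0: 0.00188·482 - 0.401 = 0.039P*, so P* = 0.506/0.039 = 13.

N* ≈ 482, H* ≈ 35.7, P* ≈ 13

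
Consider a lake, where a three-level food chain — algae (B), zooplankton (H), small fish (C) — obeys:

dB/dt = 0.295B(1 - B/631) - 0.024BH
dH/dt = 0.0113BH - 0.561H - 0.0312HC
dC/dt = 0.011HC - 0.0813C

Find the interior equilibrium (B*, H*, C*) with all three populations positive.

From dC/dt = 0: 0.011H* = 0.0813, so H* = 7.39.
From dB/dt = 0: 0.295(1 - B*/631) = 0.024·7.39, giving B* = 631·(1 - 0.601) = 252.
From dH/dt = 0: 0.0113·252 - 0.561 = 0.0312C*, so C* = 2.28/0.0312 = 73.1.

B* ≈ 252, H* ≈ 7.39, C* ≈ 73.1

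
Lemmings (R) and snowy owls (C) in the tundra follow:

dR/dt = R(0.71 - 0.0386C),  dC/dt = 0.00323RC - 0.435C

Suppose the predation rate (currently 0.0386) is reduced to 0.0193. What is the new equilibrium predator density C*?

At the interior fixed point, setting dR/dt = 0 with R > 0 fixes C* = (prey growth rate)/(RC coefficient) — independent of the other coefficients.
With the change, C* = 0.71/0.0193 = 36.8; it rises from 18.4.

C* ≈ 36.8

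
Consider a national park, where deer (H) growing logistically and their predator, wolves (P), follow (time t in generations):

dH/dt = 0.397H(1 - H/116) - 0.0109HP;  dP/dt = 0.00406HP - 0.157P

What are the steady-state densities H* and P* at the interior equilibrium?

H* ≈ 38.7, P* ≈ 24.3

From dP/dt = 0 with P > 0: 0.00406H* = 0.157, so H* = 38.7.
Substitute into dH/dt = 0: 0.397(1 - 38.7/116) = 0.0109P*.
The bracket is 0.667, giving P* = 0.265/0.0109 = 24.3.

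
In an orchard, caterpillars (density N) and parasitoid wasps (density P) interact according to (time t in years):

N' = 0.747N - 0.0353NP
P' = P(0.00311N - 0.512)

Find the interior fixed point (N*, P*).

Set dP/dt = 0 with P > 0: 0.00311N - 0.512 = 0, so N* = 0.512/0.00311 = 165.
Set dN/dt = 0 with N > 0: 0.747 - 0.0353P = 0, so P* = 0.747/0.0353 = 21.2.

N* ≈ 165, P* ≈ 21.2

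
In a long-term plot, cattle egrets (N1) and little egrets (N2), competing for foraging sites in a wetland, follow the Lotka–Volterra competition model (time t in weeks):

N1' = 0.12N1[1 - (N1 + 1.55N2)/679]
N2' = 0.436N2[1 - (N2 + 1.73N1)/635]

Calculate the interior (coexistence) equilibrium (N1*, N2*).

Setting both brackets to zero gives the nullclines N1 + 1.55N2 = 679 and 1.73N1 + N2 = 635.
Substituting N2 = 635 - 1.73N1 into the first: N1(1 - 1.55·1.73) = 679 - 1.55·635.
So N1* = -305/-1.68 = 182, and then N2* = 635 - 1.73·182 = 321.

N1* ≈ 182, N2* ≈ 321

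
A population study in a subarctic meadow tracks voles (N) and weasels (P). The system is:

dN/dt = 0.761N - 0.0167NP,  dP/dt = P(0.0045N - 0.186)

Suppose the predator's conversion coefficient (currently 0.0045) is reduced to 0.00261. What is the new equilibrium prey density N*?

N* ≈ 71.3

At the interior fixed point, setting dP/dt = 0 with P > 0 fixes N* = (predator death rate)/(NP coefficient) — independent of the other coefficients.
With the change, N* = 0.186/0.00261 = 71.3; it rises from 41.3.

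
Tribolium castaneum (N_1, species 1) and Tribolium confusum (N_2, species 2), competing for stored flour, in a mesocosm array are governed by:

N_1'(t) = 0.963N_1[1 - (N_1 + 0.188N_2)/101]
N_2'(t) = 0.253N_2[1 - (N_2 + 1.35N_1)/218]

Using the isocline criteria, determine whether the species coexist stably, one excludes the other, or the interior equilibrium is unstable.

Compare the nullcline intercepts: K1/α12 = 101/0.188 = 537 > K2 = 218; K2/α21 = 218/1.35 = 161 > K1 = 101.
Since both inequalities hold, each species can invade when rare, so the interior equilibrium is stable.

stable coexistence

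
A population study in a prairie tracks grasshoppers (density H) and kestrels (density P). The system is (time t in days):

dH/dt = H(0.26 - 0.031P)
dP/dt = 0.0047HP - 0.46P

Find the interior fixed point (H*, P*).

Set dP/dt = 0 with P > 0: 0.0047H - 0.46 = 0, so H* = 0.46/0.0047 = 97.9.
Set dH/dt = 0 with H > 0: 0.26 - 0.031P = 0, so P* = 0.26/0.031 = 8.39.

H* ≈ 97.9, P* ≈ 8.39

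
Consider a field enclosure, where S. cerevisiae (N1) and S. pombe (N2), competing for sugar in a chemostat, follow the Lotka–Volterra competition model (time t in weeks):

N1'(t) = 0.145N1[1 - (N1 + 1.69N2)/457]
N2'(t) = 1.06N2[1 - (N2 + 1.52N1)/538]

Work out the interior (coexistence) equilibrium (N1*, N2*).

Setting both brackets to zero gives the nullclines N1 + 1.69N2 = 457 and 1.52N1 + N2 = 538.
Substituting N2 = 538 - 1.52N1 into the first: N1(1 - 1.69·1.52) = 457 - 1.69·538.
So N1* = -452/-1.57 = 288, and then N2* = 538 - 1.52·288 = 99.8.

N1* ≈ 288, N2* ≈ 99.8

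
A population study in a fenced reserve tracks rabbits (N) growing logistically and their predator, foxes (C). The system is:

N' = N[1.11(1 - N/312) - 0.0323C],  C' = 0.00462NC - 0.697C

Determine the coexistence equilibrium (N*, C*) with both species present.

From dC/dt = 0 with C > 0: 0.00462N* = 0.697, so N* = 151.
Substitute into dN/dt = 0: 1.11(1 - 151/312) = 0.0323C*.
The bracket is 0.516, giving C* = 0.573/0.0323 = 17.7.

N* ≈ 151, C* ≈ 17.7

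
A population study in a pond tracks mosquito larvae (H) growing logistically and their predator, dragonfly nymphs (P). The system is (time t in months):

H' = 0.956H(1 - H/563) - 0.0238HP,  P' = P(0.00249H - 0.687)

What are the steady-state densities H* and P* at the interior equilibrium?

From dP/dt = 0 with P > 0: 0.00249H* = 0.687, so H* = 276.
Substitute into dH/dt = 0: 0.956(1 - 276/563) = 0.0238P*.
The bracket is 0.51, giving P* = 0.488/0.0238 = 20.5.

H* ≈ 276, P* ≈ 20.5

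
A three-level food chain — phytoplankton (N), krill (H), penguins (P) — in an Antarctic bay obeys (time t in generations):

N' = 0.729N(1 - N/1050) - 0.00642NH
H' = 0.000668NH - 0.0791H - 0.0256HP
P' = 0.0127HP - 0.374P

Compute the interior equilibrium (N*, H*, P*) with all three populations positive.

From dP/dt = 0: 0.0127H* = 0.374, so H* = 29.4.
From dN/dt = 0: 0.729(1 - N*/1050) = 0.00642·29.4, giving N* = 1050·(1 - 0.259) = 778.
From dH/dt = 0: 0.000668·778 - 0.0791 = 0.0256P*, so P* = 0.44/0.0256 = 17.2.

N* ≈ 778, H* ≈ 29.4, P* ≈ 17.2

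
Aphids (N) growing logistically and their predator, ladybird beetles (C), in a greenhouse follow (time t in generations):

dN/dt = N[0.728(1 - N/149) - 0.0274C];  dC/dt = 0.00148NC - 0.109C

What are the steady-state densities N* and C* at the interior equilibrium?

From dC/dt = 0 with C > 0: 0.00148N* = 0.109, so N* = 73.6.
Substitute into dN/dt = 0: 0.728(1 - 73.6/149) = 0.0274C*.
The bracket is 0.506, giving C* = 0.368/0.0274 = 13.4.

N* ≈ 73.6, C* ≈ 13.4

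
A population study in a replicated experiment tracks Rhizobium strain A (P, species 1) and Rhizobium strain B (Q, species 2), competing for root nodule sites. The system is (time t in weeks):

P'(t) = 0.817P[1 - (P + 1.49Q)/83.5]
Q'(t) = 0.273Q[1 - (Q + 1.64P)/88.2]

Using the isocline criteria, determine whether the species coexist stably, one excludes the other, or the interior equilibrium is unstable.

unstable coexistence (outcome depends on initial conditions)

Compare the nullcline intercepts: K1/α12 = 83.5/1.49 = 56 < K2 = 88.2; K2/α21 = 88.2/1.64 = 53.8 < K1 = 83.5.
Since both are reversed, neither can invade when rare; the interior point is a saddle.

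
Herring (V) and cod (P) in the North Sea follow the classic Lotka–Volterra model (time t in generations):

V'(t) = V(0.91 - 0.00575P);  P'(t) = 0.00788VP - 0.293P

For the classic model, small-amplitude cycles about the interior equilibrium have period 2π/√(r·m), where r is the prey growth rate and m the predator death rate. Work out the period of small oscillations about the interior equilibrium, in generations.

Here r = 0.91 and m = 0.293, so r·m = 0.267.
ω = √0.267 = 0.516 per generation, hence T = 2π/ω ≈ 12.2 generations.

T ≈ 12.2 generations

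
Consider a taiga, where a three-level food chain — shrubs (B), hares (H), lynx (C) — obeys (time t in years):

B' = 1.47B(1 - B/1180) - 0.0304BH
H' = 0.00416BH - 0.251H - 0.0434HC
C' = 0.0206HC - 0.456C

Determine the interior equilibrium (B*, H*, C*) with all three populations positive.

B* ≈ 640, H* ≈ 22.1, C* ≈ 55.5

From dC/dt = 0: 0.0206H* = 0.456, so H* = 22.1.
From dB/dt = 0: 1.47(1 - B*/1180) = 0.0304·22.1, giving B* = 1180·(1 - 0.458) = 640.
From dH/dt = 0: 0.00416·640 - 0.251 = 0.0434C*, so C* = 2.41/0.0434 = 55.5.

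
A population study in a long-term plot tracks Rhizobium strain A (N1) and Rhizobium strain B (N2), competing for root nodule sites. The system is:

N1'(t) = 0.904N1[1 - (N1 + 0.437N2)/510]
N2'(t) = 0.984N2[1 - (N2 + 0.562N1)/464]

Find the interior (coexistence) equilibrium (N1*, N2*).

Setting both brackets to zero gives the nullclines N1 + 0.437N2 = 510 and 0.562N1 + N2 = 464.
Substituting N2 = 464 - 0.562N1 into the first: N1(1 - 0.437·0.562) = 510 - 0.437·464.
So N1* = 307/0.754 = 407, and then N2* = 464 - 0.562·407 = 235.

N1* ≈ 407, N2* ≈ 235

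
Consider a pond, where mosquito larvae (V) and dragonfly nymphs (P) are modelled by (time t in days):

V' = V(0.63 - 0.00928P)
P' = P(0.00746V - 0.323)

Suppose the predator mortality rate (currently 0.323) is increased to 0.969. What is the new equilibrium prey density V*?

V* ≈ 130

At the interior fixed point, setting dP/dt = 0 with P > 0 fixes V* = (predator death rate)/(VP coefficient) — independent of the other coefficients.
With the change, V* = 0.969/0.00746 = 130; it rises from 43.3.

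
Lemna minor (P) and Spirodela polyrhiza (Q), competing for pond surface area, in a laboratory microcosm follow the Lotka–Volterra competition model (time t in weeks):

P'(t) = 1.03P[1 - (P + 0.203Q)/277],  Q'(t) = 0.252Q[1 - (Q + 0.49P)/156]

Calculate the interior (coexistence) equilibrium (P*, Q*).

Setting both brackets to zero gives the nullclines P + 0.203Q = 277 and 0.49P + Q = 156.
Substituting Q = 156 - 0.49P into the first: P(1 - 0.203·0.49) = 277 - 0.203·156.
So P* = 245/0.901 = 272, and then Q* = 156 - 0.49·272 = 22.5.

P* ≈ 272, Q* ≈ 22.5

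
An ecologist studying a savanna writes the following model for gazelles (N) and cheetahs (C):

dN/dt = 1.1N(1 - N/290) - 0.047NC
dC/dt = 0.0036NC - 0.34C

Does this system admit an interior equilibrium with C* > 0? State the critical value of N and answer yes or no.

The predator equation gives dC/dt > 0 only when N > 0.34/0.0036 = 94.4.
Without the predator, N → K = 290. Since 290 > 94.4, the predator can invade and persist.

Threshold N = 94.4; K > 94.4, so yes, the predator persists.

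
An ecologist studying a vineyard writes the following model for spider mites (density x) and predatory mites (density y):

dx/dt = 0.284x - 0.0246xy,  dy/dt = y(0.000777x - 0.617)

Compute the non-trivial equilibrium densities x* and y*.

x* ≈ 794, y* ≈ 11.5

Set dy/dt = 0 with y > 0: 0.000777x - 0.617 = 0, so x* = 0.617/0.000777 = 794.
Set dx/dt = 0 with x > 0: 0.284 - 0.0246y = 0, so y* = 0.284/0.0246 = 11.5.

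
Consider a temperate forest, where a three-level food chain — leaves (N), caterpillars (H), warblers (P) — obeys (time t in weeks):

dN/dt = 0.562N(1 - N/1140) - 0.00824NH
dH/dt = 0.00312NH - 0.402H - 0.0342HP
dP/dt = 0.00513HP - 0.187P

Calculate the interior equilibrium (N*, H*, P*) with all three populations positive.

From dP/dt = 0: 0.00513H* = 0.187, so H* = 36.5.
From dN/dt = 0: 0.562(1 - N*/1140) = 0.00824·36.5, giving N* = 1140·(1 - 0.534) = 531.
From dH/dt = 0: 0.00312·531 - 0.402 = 0.0342P*, so P* = 1.25/0.0342 = 36.7.

N* ≈ 531, H* ≈ 36.5, P* ≈ 36.7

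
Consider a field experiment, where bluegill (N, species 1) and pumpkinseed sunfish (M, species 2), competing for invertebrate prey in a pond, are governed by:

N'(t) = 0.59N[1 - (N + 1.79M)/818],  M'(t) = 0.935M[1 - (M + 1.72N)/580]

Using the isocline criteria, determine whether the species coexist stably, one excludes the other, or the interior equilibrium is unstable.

unstable coexistence (outcome depends on initial conditions)

Compare the nullcline intercepts: K1/α12 = 818/1.79 = 457 < K2 = 580; K2/α21 = 580/1.72 = 337 < K1 = 818.
Since both are reversed, neither can invade when rare; the interior point is a saddle.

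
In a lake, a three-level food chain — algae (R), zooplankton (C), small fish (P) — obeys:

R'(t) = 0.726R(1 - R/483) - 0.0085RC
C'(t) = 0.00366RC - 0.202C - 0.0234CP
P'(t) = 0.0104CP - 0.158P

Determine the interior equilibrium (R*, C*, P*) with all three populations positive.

From dP/dt = 0: 0.0104C* = 0.158, so C* = 15.2.
From dR/dt = 0: 0.726(1 - R*/483) = 0.0085·15.2, giving R* = 483·(1 - 0.178) = 397.
From dC/dt = 0: 0.00366·397 - 0.202 = 0.0234P*, so P* = 1.25/0.0234 = 53.5.

R* ≈ 397, C* ≈ 15.2, P* ≈ 53.5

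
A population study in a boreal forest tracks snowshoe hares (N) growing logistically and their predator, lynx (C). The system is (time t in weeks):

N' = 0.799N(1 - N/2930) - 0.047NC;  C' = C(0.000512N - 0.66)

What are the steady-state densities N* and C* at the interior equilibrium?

N* ≈ 1290, C* ≈ 9.52

From dC/dt = 0 with C > 0: 0.000512N* = 0.66, so N* = 1290.
Substitute into dN/dt = 0: 0.799(1 - 1290/2930) = 0.047C*.
The bracket is 0.56, giving C* = 0.447/0.047 = 9.52.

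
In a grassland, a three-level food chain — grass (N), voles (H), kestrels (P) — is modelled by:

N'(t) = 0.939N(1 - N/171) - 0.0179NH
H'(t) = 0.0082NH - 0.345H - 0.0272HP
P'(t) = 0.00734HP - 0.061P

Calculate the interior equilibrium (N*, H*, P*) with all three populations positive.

N* ≈ 144, H* ≈ 8.31, P* ≈ 30.7

From dP/dt = 0: 0.00734H* = 0.061, so H* = 8.31.
From dN/dt = 0: 0.939(1 - N*/171) = 0.0179·8.31, giving N* = 171·(1 - 0.158) = 144.
From dH/dt = 0: 0.0082·144 - 0.345 = 0.0272P*, so P* = 0.835/0.0272 = 30.7.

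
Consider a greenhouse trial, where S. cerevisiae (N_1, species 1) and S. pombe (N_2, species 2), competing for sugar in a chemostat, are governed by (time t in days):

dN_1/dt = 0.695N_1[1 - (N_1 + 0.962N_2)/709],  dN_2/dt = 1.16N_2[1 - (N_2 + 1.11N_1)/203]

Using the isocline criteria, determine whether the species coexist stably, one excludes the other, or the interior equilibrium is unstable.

species 1 excludes species 2

Compare the nullcline intercepts: K1/α12 = 709/0.962 = 737 > K2 = 203; K2/α21 = 203/1.11 = 183 < K1 = 709.
Since the inequalities point opposite ways, species 1 can invade but species 2 cannot.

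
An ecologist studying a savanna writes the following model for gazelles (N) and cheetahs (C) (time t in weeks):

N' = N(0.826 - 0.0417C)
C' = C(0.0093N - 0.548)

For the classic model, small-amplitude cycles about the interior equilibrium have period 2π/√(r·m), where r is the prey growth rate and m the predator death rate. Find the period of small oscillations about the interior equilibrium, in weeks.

T ≈ 9.34 weeks

Here r = 0.826 and m = 0.548, so r·m = 0.453.
ω = √0.453 = 0.673 per week, hence T = 2π/ω ≈ 9.34 weeks.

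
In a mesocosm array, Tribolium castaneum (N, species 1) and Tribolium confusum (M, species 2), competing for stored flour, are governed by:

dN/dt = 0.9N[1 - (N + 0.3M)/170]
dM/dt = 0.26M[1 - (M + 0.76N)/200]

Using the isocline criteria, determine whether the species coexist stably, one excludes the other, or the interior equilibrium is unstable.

stable coexistence

Compare the nullcline intercepts: K1/α12 = 170/0.3 = 567 > K2 = 200; K2/α21 = 200/0.76 = 263 > K1 = 170.
Since both inequalities hold, each species can invade when rare, so the interior equilibrium is stable.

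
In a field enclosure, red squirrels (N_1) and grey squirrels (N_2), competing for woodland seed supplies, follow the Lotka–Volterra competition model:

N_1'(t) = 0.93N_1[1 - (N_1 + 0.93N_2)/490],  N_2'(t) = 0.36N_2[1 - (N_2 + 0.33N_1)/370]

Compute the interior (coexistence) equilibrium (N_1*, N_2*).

Setting both brackets to zero gives the nullclines N_1 + 0.93N_2 = 490 and 0.33N_1 + N_2 = 370.
Substituting N_2 = 370 - 0.33N_1 into the first: N_1(1 - 0.93·0.33) = 490 - 0.93·370.
So N_1* = 146/0.693 = 211, and then N_2* = 370 - 0.33·211 = 301.

N_1* ≈ 211, N_2* ≈ 301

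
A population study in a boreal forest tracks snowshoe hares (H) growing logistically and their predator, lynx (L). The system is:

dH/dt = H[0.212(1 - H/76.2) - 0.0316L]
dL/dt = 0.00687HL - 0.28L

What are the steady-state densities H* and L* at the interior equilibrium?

H* ≈ 40.8, L* ≈ 3.12

From dL/dt = 0 with L > 0: 0.00687H* = 0.28, so H* = 40.8.
Substitute into dH/dt = 0: 0.212(1 - 40.8/76.2) = 0.0316L*.
The bracket is 0.465, giving L* = 0.0986/0.0316 = 3.12.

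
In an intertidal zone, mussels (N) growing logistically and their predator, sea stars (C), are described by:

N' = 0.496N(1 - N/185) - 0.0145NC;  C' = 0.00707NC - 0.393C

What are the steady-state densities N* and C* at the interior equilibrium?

From dC/dt = 0 with C > 0: 0.00707N* = 0.393, so N* = 55.6.
Substitute into dN/dt = 0: 0.496(1 - 55.6/185) = 0.0145C*.
The bracket is 0.7, giving C* = 0.347/0.0145 = 23.9.

N* ≈ 55.6, C* ≈ 23.9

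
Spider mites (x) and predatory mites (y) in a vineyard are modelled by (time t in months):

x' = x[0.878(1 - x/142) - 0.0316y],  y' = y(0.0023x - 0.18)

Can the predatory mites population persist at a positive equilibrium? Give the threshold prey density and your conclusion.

The predator equation gives dy/dt > 0 only when x > 0.18/0.0023 = 78.3.
Without the predator, x → K = 142. Since 142 > 78.3, the predator can invade and persist.

Threshold x = 78.3; K > 78.3, so yes, the predator persists.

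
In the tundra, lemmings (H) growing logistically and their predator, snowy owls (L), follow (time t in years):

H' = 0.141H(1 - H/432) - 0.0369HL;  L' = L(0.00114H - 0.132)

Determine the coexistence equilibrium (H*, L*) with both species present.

H* ≈ 116, L* ≈ 2.8

From dL/dt = 0 with L > 0: 0.00114H* = 0.132, so H* = 116.
Substitute into dH/dt = 0: 0.141(1 - 116/432) = 0.0369L*.
The bracket is 0.732, giving L* = 0.103/0.0369 = 2.8.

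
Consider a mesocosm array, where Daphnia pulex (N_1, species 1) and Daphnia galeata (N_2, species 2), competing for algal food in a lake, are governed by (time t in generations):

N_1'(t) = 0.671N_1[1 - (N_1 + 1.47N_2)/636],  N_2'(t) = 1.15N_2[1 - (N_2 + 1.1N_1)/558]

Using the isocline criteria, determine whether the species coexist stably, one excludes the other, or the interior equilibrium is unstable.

unstable coexistence (outcome depends on initial conditions)

Compare the nullcline intercepts: K1/α12 = 636/1.47 = 433 < K2 = 558; K2/α21 = 558/1.1 = 507 < K1 = 636.
Since both are reversed, neither can invade when rare; the interior point is a saddle.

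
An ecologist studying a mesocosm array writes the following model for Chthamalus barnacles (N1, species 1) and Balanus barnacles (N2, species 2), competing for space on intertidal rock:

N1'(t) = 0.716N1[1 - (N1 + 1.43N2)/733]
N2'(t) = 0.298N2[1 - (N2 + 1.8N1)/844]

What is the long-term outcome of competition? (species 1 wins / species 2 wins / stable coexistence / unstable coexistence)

unstable coexistence (outcome depends on initial conditions)

Compare the nullcline intercepts: K1/α12 = 733/1.43 = 513 < K2 = 844; K2/α21 = 844/1.8 = 469 < K1 = 733.
Since both are reversed, neither can invade when rare; the interior point is a saddle.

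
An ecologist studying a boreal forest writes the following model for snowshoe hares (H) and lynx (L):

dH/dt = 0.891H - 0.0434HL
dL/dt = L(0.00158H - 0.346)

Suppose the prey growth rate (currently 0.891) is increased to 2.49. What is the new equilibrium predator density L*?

L* ≈ 57.4

At the interior fixed point, setting dH/dt = 0 with H > 0 fixes L* = (prey growth rate)/(HL coefficient) — independent of the other coefficients.
With the change, L* = 2.49/0.0434 = 57.4; it rises from 20.5.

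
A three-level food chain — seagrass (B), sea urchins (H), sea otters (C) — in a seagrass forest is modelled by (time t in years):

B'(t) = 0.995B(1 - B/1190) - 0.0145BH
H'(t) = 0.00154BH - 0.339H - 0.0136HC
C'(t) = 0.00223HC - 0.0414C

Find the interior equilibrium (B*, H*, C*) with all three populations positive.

B* ≈ 868, H* ≈ 18.6, C* ≈ 73.4

From dC/dt = 0: 0.00223H* = 0.0414, so H* = 18.6.
From dB/dt = 0: 0.995(1 - B*/1190) = 0.0145·18.6, giving B* = 1190·(1 - 0.271) = 868.
From dH/dt = 0: 0.00154·868 - 0.339 = 0.0136C*, so C* = 0.998/0.0136 = 73.4.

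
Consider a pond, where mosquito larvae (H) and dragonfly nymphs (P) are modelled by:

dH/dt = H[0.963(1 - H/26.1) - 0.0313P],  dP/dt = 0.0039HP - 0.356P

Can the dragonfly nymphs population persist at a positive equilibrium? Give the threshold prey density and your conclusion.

Threshold H = 91.3; K < 91.3, so no, the predator goes extinct.

The predator equation gives dP/dt > 0 only when H > 0.356/0.0039 = 91.3.
Without the predator, H → K = 26.1. Since 26.1 < 91.3, the predator cannot invade.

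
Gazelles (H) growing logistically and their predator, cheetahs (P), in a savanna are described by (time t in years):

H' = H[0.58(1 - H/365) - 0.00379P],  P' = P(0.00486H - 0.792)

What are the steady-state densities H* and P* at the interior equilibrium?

From dP/dt = 0 with P > 0: 0.00486H* = 0.792, so H* = 163.
Substitute into dH/dt = 0: 0.58(1 - 163/365) = 0.00379P*.
The bracket is 0.554, giving P* = 0.321/0.00379 = 84.7.

H* ≈ 163, P* ≈ 84.7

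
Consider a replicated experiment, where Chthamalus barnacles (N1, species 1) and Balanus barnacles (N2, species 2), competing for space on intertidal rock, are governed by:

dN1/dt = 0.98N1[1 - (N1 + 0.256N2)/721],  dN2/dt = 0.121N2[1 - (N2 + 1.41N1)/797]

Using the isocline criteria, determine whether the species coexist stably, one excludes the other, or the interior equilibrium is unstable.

Compare the nullcline intercepts: K1/α12 = 721/0.256 = 2820 > K2 = 797; K2/α21 = 797/1.41 = 565 < K1 = 721.
Since the inequalities point opposite ways, species 1 can invade but species 2 cannot.

species 1 excludes species 2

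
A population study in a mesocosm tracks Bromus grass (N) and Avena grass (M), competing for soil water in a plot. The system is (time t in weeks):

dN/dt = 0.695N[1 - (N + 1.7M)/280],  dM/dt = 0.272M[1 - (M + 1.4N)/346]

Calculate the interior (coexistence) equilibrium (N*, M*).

Setting both brackets to zero gives the nullclines N + 1.7M = 280 and 1.4N + M = 346.
Substituting M = 346 - 1.4N into the first: N(1 - 1.7·1.4) = 280 - 1.7·346.
So N* = -308/-1.38 = 223, and then M* = 346 - 1.4·223 = 33.3.

N* ≈ 223, M* ≈ 33.3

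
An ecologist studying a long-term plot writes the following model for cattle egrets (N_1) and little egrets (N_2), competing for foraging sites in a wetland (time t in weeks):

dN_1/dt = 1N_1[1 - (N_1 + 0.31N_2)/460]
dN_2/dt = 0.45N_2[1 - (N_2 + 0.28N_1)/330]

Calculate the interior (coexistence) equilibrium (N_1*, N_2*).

Setting both brackets to zero gives the nullclines N_1 + 0.31N_2 = 460 and 0.28N_1 + N_2 = 330.
Substituting N_2 = 330 - 0.28N_1 into the first: N_1(1 - 0.31·0.28) = 460 - 0.31·330.
So N_1* = 358/0.913 = 392, and then N_2* = 330 - 0.28·392 = 220.

N_1* ≈ 392, N_2* ≈ 220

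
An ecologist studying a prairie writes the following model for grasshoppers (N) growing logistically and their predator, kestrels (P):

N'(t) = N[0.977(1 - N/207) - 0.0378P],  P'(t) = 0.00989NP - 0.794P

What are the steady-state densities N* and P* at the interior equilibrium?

From dP/dt = 0 with P > 0: 0.00989N* = 0.794, so N* = 80.3.
Substitute into dN/dt = 0: 0.977(1 - 80.3/207) = 0.0378P*.
The bracket is 0.612, giving P* = 0.598/0.0378 = 15.8.

N* ≈ 80.3, P* ≈ 15.8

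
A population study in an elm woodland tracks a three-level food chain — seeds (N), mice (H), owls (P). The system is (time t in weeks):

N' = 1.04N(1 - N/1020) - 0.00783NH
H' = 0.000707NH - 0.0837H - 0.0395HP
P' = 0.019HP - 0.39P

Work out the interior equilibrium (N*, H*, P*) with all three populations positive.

N* ≈ 862, H* ≈ 20.5, P* ≈ 13.3

From dP/dt = 0: 0.019H* = 0.39, so H* = 20.5.
From dN/dt = 0: 1.04(1 - N*/1020) = 0.00783·20.5, giving N* = 1020·(1 - 0.155) = 862.
From dH/dt = 0: 0.000707·862 - 0.0837 = 0.0395P*, so P* = 0.526/0.0395 = 13.3.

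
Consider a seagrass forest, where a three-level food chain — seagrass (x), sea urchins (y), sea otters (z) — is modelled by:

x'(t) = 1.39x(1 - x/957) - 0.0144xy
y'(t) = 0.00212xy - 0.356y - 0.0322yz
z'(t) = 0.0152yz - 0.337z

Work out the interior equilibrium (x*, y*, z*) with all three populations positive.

From dz/dt = 0: 0.0152y* = 0.337, so y* = 22.2.
From dx/dt = 0: 1.39(1 - x*/957) = 0.0144·22.2, giving x* = 957·(1 - 0.23) = 737.
From dy/dt = 0: 0.00212·737 - 0.356 = 0.0322z*, so z* = 1.21/0.0322 = 37.5.

x* ≈ 737, y* ≈ 22.2, z* ≈ 37.5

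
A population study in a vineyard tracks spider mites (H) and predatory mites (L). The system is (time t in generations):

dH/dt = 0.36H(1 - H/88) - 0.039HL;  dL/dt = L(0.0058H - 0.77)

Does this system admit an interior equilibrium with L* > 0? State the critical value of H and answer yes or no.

The predator equation gives dL/dt > 0 only when H > 0.77/0.0058 = 133.
Without the predator, H → K = 88. Since 88 < 133, the predator cannot invade.

Threshold H = 133; K < 133, so no, the predator goes extinct.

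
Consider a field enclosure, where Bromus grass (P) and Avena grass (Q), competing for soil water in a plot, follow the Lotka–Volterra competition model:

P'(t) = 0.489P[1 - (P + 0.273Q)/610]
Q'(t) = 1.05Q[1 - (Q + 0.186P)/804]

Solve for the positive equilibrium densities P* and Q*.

P* ≈ 411, Q* ≈ 727

Setting both brackets to zero gives the nullclines P + 0.273Q = 610 and 0.186P + Q = 804.
Substituting Q = 804 - 0.186P into the first: P(1 - 0.273·0.186) = 610 - 0.273·804.
So P* = 391/0.949 = 411, and then Q* = 804 - 0.186·411 = 727.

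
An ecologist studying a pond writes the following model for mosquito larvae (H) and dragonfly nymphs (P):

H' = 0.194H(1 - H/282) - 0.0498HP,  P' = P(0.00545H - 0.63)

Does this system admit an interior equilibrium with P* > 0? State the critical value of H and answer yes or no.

Threshold H = 116; K > 116, so yes, the predator persists.

The predator equation gives dP/dt > 0 only when H > 0.63/0.00545 = 116.
Without the predator, H → K = 282. Since 282 > 116, the predator can invade and persist.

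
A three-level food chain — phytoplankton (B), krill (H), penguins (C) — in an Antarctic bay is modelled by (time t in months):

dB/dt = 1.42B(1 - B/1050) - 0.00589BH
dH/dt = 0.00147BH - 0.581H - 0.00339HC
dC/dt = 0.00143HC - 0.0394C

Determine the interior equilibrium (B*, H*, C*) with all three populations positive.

B* ≈ 930, H* ≈ 27.6, C* ≈ 232

From dC/dt = 0: 0.00143H* = 0.0394, so H* = 27.6.
From dB/dt = 0: 1.42(1 - B*/1050) = 0.00589·27.6, giving B* = 1050·(1 - 0.114) = 930.
From dH/dt = 0: 0.00147·930 - 0.581 = 0.00339C*, so C* = 0.786/0.00339 = 232.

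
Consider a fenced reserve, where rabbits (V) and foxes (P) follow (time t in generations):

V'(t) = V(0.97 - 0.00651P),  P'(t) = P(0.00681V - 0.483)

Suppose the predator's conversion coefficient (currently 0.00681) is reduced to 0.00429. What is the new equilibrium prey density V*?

V* ≈ 113

At the interior fixed point, setting dP/dt = 0 with P > 0 fixes V* = (predator death rate)/(VP coefficient) — independent of the other coefficients.
With the change, V* = 0.483/0.00429 = 113; it rises from 70.9.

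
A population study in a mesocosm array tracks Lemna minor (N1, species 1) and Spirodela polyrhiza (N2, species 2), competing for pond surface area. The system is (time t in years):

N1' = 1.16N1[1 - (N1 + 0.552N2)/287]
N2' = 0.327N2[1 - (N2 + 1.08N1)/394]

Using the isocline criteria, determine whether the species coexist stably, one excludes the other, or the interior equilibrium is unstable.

Compare the nullcline intercepts: K1/α12 = 287/0.552 = 520 > K2 = 394; K2/α21 = 394/1.08 = 365 > K1 = 287.
Since both inequalities hold, each species can invade when rare, so the interior equilibrium is stable.

stable coexistence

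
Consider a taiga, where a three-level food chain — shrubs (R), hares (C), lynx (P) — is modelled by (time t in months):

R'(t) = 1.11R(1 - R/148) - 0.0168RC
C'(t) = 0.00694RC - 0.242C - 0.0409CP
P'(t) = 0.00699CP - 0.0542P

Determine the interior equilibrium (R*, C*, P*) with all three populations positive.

From dP/dt = 0: 0.00699C* = 0.0542, so C* = 7.75.
From dR/dt = 0: 1.11(1 - R*/148) = 0.0168·7.75, giving R* = 148·(1 - 0.117) = 131.
From dC/dt = 0: 0.00694·131 - 0.242 = 0.0409P*, so P* = 0.665/0.0409 = 16.2.

R* ≈ 131, C* ≈ 7.75, P* ≈ 16.2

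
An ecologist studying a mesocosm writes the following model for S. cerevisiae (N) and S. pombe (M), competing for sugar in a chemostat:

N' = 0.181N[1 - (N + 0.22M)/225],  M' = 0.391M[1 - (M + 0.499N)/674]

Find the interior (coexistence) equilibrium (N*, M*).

Setting both brackets to zero gives the nullclines N + 0.22M = 225 and 0.499N + M = 674.
Substituting M = 674 - 0.499N into the first: N(1 - 0.22·0.499) = 225 - 0.22·674.
So N* = 76.7/0.89 = 86.2, and then M* = 674 - 0.499·86.2 = 631.

N* ≈ 86.2, M* ≈ 631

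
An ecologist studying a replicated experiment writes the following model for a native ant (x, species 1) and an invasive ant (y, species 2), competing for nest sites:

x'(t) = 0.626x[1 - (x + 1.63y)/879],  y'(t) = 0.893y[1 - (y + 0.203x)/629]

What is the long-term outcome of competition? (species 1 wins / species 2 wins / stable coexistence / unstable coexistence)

species 2 excludes species 1

Compare the nullcline intercepts: K1/α12 = 879/1.63 = 539 < K2 = 629; K2/α21 = 629/0.203 = 3100 > K1 = 879.
Since the inequalities point opposite ways, species 2 can invade but species 1 cannot.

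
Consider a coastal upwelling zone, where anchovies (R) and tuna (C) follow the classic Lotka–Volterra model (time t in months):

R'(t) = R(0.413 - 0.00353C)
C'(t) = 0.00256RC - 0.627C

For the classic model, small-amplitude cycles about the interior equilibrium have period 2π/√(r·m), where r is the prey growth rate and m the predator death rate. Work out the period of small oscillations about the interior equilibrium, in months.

Here r = 0.413 and m = 0.627, so r·m = 0.259.
ω = √0.259 = 0.509 per month, hence T = 2π/ω ≈ 12.3 months.

T ≈ 12.3 months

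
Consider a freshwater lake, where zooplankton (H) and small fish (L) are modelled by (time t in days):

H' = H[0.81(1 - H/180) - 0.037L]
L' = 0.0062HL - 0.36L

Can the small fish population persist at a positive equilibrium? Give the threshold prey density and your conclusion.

Threshold H = 58.1; K > 58.1, so yes, the predator persists.

The predator equation gives dL/dt > 0 only when H > 0.36/0.0062 = 58.1.
Without the predator, H → K = 180. Since 180 > 58.1, the predator can invade and persist.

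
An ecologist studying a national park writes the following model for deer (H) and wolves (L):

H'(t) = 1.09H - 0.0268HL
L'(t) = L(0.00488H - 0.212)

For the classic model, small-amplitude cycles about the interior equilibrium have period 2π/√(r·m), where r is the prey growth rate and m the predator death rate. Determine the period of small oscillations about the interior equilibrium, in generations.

Here r = 1.09 and m = 0.212, so r·m = 0.231.
ω = √0.231 = 0.481 per generation, hence T = 2π/ω ≈ 13.1 generations.

T ≈ 13.1 generations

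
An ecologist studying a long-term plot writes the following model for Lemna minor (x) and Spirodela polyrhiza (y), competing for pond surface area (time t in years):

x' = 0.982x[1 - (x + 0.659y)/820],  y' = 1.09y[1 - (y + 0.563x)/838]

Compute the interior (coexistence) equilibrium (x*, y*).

Setting both brackets to zero gives the nullclines x + 0.659y = 820 and 0.563x + y = 838.
Substituting y = 838 - 0.563x into the first: x(1 - 0.659·0.563) = 820 - 0.659·838.
So x* = 268/0.629 = 426, and then y* = 838 - 0.563·426 = 598.

x* ≈ 426, y* ≈ 598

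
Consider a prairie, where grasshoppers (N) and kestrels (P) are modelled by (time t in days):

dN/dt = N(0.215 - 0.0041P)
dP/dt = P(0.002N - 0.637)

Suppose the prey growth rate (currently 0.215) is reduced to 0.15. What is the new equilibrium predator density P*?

At the interior fixed point, setting dN/dt = 0 with N > 0 fixes P* = (prey growth rate)/(NP coefficient) — independent of the other coefficients.
With the change, P* = 0.15/0.0041 = 36.6; it falls from 52.4.

P* ≈ 36.6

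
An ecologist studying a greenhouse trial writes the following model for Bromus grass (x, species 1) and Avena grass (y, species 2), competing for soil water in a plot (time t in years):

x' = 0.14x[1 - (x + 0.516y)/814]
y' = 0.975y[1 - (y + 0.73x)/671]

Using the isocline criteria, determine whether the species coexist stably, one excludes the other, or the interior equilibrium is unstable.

stable coexistence

Compare the nullcline intercepts: K1/α12 = 814/0.516 = 1580 > K2 = 671; K2/α21 = 671/0.73 = 919 > K1 = 814.
Since both inequalities hold, each species can invade when rare, so the interior equilibrium is stable.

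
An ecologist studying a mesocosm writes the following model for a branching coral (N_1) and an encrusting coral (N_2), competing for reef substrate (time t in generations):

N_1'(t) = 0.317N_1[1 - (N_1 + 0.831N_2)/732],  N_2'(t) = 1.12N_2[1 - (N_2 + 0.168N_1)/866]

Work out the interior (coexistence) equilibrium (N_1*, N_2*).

N_1* ≈ 14.4, N_2* ≈ 864

Setting both brackets to zero gives the nullclines N_1 + 0.831N_2 = 732 and 0.168N_1 + N_2 = 866.
Substituting N_2 = 866 - 0.168N_1 into the first: N_1(1 - 0.831·0.168) = 732 - 0.831·866.
So N_1* = 12.4/0.86 = 14.4, and then N_2* = 866 - 0.168·14.4 = 864.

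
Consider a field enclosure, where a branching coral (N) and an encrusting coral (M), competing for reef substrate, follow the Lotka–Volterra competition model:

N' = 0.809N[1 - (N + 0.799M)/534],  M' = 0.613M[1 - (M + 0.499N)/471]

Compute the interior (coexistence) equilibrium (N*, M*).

Setting both brackets to zero gives the nullclines N + 0.799M = 534 and 0.499N + M = 471.
Substituting M = 471 - 0.499N into the first: N(1 - 0.799·0.499) = 534 - 0.799·471.
So N* = 158/0.601 = 262, and then M* = 471 - 0.499·262 = 340.

N* ≈ 262, M* ≈ 340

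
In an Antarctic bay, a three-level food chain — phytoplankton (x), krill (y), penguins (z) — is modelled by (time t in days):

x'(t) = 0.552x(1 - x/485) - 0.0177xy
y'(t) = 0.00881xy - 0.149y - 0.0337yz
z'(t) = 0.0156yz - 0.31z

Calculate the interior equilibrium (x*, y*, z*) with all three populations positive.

From dz/dt = 0: 0.0156y* = 0.31, so y* = 19.9.
From dx/dt = 0: 0.552(1 - x*/485) = 0.0177·19.9, giving x* = 485·(1 - 0.637) = 176.
From dy/dt = 0: 0.00881·176 - 0.149 = 0.0337z*, so z* = 1.4/0.0337 = 41.6.

x* ≈ 176, y* ≈ 19.9, z* ≈ 41.6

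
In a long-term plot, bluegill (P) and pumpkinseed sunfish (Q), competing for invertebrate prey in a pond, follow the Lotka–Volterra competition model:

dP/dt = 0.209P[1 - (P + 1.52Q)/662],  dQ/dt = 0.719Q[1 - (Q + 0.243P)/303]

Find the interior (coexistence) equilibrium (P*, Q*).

Setting both brackets to zero gives the nullclines P + 1.52Q = 662 and 0.243P + Q = 303.
Substituting Q = 303 - 0.243P into the first: P(1 - 1.52·0.243) = 662 - 1.52·303.
So P* = 201/0.631 = 319, and then Q* = 303 - 0.243·319 = 225.

P* ≈ 319, Q* ≈ 225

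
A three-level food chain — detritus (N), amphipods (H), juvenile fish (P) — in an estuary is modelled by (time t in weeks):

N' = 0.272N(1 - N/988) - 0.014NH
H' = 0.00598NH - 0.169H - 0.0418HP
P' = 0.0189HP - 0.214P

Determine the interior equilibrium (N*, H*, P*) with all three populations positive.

N* ≈ 412, H* ≈ 11.3, P* ≈ 54.9

From dP/dt = 0: 0.0189H* = 0.214, so H* = 11.3.
From dN/dt = 0: 0.272(1 - N*/988) = 0.014·11.3, giving N* = 988·(1 - 0.583) = 412.
From dH/dt = 0: 0.00598·412 - 0.169 = 0.0418P*, so P* = 2.3/0.0418 = 54.9.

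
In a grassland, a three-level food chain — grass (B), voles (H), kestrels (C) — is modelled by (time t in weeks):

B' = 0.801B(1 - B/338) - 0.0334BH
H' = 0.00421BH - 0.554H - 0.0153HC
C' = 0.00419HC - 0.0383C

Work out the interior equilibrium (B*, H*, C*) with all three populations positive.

From dC/dt = 0: 0.00419H* = 0.0383, so H* = 9.14.
From dB/dt = 0: 0.801(1 - B*/338) = 0.0334·9.14, giving B* = 338·(1 - 0.381) = 209.
From dH/dt = 0: 0.00421·209 - 0.554 = 0.0153C*, so C* = 0.327/0.0153 = 21.3.

B* ≈ 209, H* ≈ 9.14, C* ≈ 21.3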